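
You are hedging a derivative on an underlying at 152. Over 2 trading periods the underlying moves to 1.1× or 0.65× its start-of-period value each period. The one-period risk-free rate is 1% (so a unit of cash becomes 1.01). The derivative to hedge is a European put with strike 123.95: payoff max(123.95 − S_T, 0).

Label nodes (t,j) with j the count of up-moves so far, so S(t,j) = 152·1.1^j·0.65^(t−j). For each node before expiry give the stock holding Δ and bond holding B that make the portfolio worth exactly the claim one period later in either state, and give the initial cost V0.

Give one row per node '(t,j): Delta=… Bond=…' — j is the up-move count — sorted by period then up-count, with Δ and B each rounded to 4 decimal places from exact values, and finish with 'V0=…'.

(0,0): Delta=-0.3055 Bond=53.5745
(1,0): Delta=-1.0000 Bond=122.7228
(1,1): Delta=-0.2030 Bond=36.9571
V0=7.1322

The replicating-portfolio and risk-neutral prices coincide; use p* = (1.01−0.65)/(1.1−0.65) = 0.8000 for the latter.
Terminal payoffs: V(2,0)=59.7300, V(2,1)=15.2700, V(2,2)=0.0000
Node (1,0) S=98.8000: V=(p*·15.2700+(1−p*)·59.7300)/1.01=23.9228; Δ=(15.2700−59.7300)/(108.6800−64.2200)=-1.0000; B=V−Δ·S=122.7228
Node (1,1) S=167.2000: V=(p*·0.0000+(1−p*)·15.2700)/1.01=3.0238; Δ=(0.0000−15.2700)/(183.9200−108.6800)=-0.2030; B=V−Δ·S=36.9571
Node (0,0) S=152.0000: V=(p*·3.0238+(1−p*)·23.9228)/1.01=7.1322; Δ=(3.0238−23.9228)/(167.2000−98.8000)=-0.3055; B=V−Δ·S=53.5745
Check: Δ(0,0)·S0 + B(0,0) = 7.1322 = V0.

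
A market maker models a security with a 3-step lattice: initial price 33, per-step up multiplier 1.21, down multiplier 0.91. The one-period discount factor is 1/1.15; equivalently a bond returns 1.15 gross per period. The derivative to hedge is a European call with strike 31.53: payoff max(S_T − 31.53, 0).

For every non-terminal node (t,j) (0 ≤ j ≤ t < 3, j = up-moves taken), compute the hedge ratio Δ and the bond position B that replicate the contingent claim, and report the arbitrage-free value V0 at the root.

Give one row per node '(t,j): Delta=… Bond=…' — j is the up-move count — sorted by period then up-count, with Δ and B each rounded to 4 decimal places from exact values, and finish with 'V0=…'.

Risk-neutral probability p* = (R−d)/(u−d) = (1.15−0.91)/(1.21−0.91) = 0.8000.
Terminal payoffs: V(3,0)=0.0000, V(3,1)=1.5360, V(3,2)=12.4369, V(3,3)=26.9315
Node (2,0) S=27.3273: V=(p*·1.5360+(1−p*)·0.0000)/1.15=1.0685; Δ=(1.5360−0.0000)/(33.0660−24.8678)=0.1874; B=V−Δ·S=-4.0516
Node (2,1) S=36.3363: V=(p*·12.4369+(1−p*)·1.5360)/1.15=8.9189; Δ=(12.4369−1.5360)/(43.9669−33.0660)=1.0000; B=V−Δ·S=-27.4174
Node (2,2) S=48.3153: V=(p*·26.9315+(1−p*)·12.4369)/1.15=20.8979; Δ=(26.9315−12.4369)/(58.4615−43.9669)=1.0000; B=V−Δ·S=-27.4174
Node (1,0) S=30.0300: V=(p*·8.9189+(1−p*)·1.0685)/1.15=6.3903; Δ=(8.9189−1.0685)/(36.3363−27.3273)=0.8714; B=V−Δ·S=-19.7776
Node (1,1) S=39.9300: V=(p*·20.8979+(1−p*)·8.9189)/1.15=16.0888; Δ=(20.8979−8.9189)/(48.3153−36.3363)=1.0000; B=V−Δ·S=-23.8412
Node (0,0) S=33.0000: V=(p*·16.0888+(1−p*)·6.3903)/1.15=12.3036; Δ=(16.0888−6.3903)/(39.9300−30.0300)=0.9796; B=V−Δ·S=-20.0248
Self-financing check: at every node Δ·S+B equals the discounted successor values.

(0,0): Delta=0.9796 Bond=-20.0248
(1,0): Delta=0.8714 Bond=-19.7776
(1,1): Delta=1.0000 Bond=-23.8412
(2,0): Delta=0.1874 Bond=-4.0516
(2,1): Delta=1.0000 Bond=-27.4174
(2,2): Delta=1.0000 Bond=-27.4174
V0=12.3036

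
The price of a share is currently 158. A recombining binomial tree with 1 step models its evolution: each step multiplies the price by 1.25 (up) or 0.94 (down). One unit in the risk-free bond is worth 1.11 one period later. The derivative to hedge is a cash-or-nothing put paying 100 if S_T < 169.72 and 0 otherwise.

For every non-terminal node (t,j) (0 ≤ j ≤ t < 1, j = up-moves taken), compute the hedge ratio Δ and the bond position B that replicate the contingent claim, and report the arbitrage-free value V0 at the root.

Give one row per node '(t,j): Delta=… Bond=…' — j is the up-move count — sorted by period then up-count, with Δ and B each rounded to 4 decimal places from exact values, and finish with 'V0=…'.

(0,0): Delta=-2.0416 Bond=363.2665
V0=40.6858

Risk-neutral probability p* = (R−d)/(u−d) = (1.11−0.94)/(1.25−0.94) = 0.5484.
At expiry t=1: V(1,0)=100.0000, V(1,1)=0.0000
Node (0,0) S=158.0000: V=(p*·0.0000+(1−p*)·100.0000)/1.11=40.6858; Δ=(0.0000−100.0000)/(197.5000−148.5200)=-2.0416; B=V−Δ·S=363.2665
Check: Δ(0,0)·S0 + B(0,0) = 40.6858 = V0.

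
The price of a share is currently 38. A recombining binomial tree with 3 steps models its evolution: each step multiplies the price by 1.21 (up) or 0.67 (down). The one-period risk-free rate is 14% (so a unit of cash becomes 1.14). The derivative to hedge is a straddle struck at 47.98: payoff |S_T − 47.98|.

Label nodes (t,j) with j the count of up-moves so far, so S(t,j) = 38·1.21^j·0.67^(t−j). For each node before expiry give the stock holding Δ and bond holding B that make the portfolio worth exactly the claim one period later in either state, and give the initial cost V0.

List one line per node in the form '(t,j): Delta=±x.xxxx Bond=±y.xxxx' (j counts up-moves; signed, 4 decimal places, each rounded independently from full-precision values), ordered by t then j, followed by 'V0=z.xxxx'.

The replicating-portfolio and risk-neutral prices coincide; use p* = (1.14−0.67)/(1.21−0.67) = 0.8704 for the latter.
Terminal values V(3,·): V(3,0)=36.5510, V(3,1)=27.3396, V(3,2)=10.7040, V(3,3)=19.3393
  t=2,j=0: stock 17.0582 → up 20.6404 (V=27.3396), down 11.4290 (V=36.5510). Price 25.0295; hedge Δ=-1.0000, bond B=42.0877.
  t=2,j=1: stock 30.8066 → up 37.2760 (V=10.7040), down 20.6404 (V=27.3396). Price 11.2811; hedge Δ=-1.0000, bond B=42.0877.
  t=2,j=2: stock 55.6358 → up 67.3193 (V=19.3393), down 37.2760 (V=10.7040). Price 15.9824; hedge Δ=0.2874, bond B=-0.0089.
  t=1,j=0: stock 25.4600 → up 30.8066 (V=11.2811), down 17.0582 (V=25.0295). Price 11.4591; hedge Δ=-1.0000, bond B=36.9191.
  t=1,j=1: stock 45.9800 → up 55.6358 (V=15.9824), down 30.8066 (V=11.2811). Price 13.4851; hedge Δ=0.1893, bond B=4.7790.
  t=0,j=0: stock 38.0000 → up 45.9800 (V=13.4851), down 25.4600 (V=11.4591). Price 11.5986; hedge Δ=0.0987, bond B=7.8468.
The time-0 hedge costs 11.5986, which is the no-arbitrage price.

(0,0): Delta=0.0987 Bond=7.8468
(1,0): Delta=-1.0000 Bond=36.9191
(1,1): Delta=0.1893 Bond=4.7790
(2,0): Delta=-1.0000 Bond=42.0877
(2,1): Delta=-1.0000 Bond=42.0877
(2,2): Delta=0.2874 Bond=-0.0089
V0=11.5986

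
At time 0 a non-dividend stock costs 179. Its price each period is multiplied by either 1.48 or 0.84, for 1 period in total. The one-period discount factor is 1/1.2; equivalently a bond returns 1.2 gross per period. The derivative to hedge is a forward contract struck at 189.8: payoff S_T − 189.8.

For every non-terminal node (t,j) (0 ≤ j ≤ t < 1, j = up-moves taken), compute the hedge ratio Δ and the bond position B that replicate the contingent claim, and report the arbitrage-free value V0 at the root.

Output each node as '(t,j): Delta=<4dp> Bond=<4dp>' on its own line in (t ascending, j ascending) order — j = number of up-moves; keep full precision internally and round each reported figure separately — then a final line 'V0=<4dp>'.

(0,0): Delta=1.0000 Bond=-158.1667
V0=20.8333

The replicating-portfolio and risk-neutral prices coincide; use p* = (1.2−0.84)/(1.48−0.84) = 0.5625 for the latter.
At expiry t=1: V(1,0)=-39.4400, V(1,1)=75.1200
(0,0): S=179.0000. Δ = (V_up−V_dn)/(S_up−S_dn) = (75.1200−-39.4400)/(264.9200−150.3600) = 1.0000. V = [p*·75.1200 + (1−p*)·-39.4400]/1.2 = 20.8333. B = V − Δ·S = -158.1667.
Root portfolio cost Δ·179+B reproduces V0=20.8333.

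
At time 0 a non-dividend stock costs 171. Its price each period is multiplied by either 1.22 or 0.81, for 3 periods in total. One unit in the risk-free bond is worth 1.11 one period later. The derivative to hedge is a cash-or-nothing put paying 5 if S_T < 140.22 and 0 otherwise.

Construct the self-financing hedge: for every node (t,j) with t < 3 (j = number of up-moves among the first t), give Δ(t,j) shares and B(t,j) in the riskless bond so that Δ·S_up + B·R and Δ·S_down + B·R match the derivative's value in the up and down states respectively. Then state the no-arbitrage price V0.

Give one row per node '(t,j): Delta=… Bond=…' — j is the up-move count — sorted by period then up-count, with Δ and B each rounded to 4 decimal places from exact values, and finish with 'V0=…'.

(0,0): Delta=-0.0227 Bond=4.5344
(1,0): Delta=-0.0580 Bond=9.9244
(1,1): Delta=-0.0141 Bond=3.2397
(2,0): Delta=0.0000 Bond=4.5045
(2,1): Delta=-0.0722 Bond=13.4036
(2,2): Delta=0.0000 Bond=0.0000
V0=0.6483

Risk-neutral probability p* = (R−d)/(u−d) = (1.11−0.81)/(1.22−0.81) = 0.7317.
Terminal payoffs: V(3,0)=5.0000, V(3,1)=5.0000, V(3,2)=0.0000, V(3,3)=0.0000
Node (2,0) S=112.1931: V=(p*·5.0000+(1−p*)·5.0000)/1.11=4.5045; Δ=(5.0000−5.0000)/(136.8756−90.8764)=0.0000; B=V−Δ·S=4.5045
Node (2,1) S=168.9822: V=(p*·0.0000+(1−p*)·5.0000)/1.11=1.2085; Δ=(0.0000−5.0000)/(206.1583−136.8756)=-0.0722; B=V−Δ·S=13.4036
Node (2,2) S=254.5164: V=(p*·0.0000+(1−p*)·0.0000)/1.11=0.0000; Δ=(0.0000−0.0000)/(310.5100−206.1583)=0.0000; B=V−Δ·S=0.0000
Node (1,0) S=138.5100: V=(p*·1.2085+(1−p*)·4.5045)/1.11=1.8854; Δ=(1.2085−4.5045)/(168.9822−112.1931)=-0.0580; B=V−Δ·S=9.9244
Node (1,1) S=208.6200: V=(p*·0.0000+(1−p*)·1.2085)/1.11=0.2921; Δ=(0.0000−1.2085)/(254.5164−168.9822)=-0.0141; B=V−Δ·S=3.2397
Node (0,0) S=171.0000: V=(p*·0.2921+(1−p*)·1.8854)/1.11=0.6483; Δ=(0.2921−1.8854)/(208.6200−138.5100)=-0.0227; B=V−Δ·S=4.5344
The time-0 hedge costs 0.6483, which is the no-arbitrage price.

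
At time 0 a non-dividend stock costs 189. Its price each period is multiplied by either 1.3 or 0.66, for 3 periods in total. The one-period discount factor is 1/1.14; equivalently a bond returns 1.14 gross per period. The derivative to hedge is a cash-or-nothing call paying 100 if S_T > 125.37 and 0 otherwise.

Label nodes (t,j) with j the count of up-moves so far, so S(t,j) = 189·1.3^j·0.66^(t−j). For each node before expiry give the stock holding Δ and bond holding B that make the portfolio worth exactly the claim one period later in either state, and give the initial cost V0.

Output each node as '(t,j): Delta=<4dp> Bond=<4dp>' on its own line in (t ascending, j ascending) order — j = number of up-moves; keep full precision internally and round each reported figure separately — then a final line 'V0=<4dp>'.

(0,0): Delta=0.2386 Bond=11.8647
(1,0): Delta=0.8241 Bond=-59.5135
(1,1): Delta=0.1395 Bond=37.8722
(2,0): Delta=0.0000 Bond=0.0000
(2,1): Delta=0.9635 Bond=-90.4605
(2,2): Delta=0.0000 Bond=87.7193
V0=56.9507

The replicating-portfolio and risk-neutral prices coincide; use p* = (1.14−0.66)/(1.3−0.66) = 0.7500 for the latter.
Payoff layer (t=3): V(3,0)=0.0000, V(3,1)=0.0000, V(3,2)=100.0000, V(3,3)=100.0000
  t=2,j=0: stock 82.3284 → up 107.0269 (V=0.0000), down 54.3367 (V=0.0000). Price 0.0000; hedge Δ=0.0000, bond B=0.0000.
  t=2,j=1: stock 162.1620 → up 210.8106 (V=100.0000), down 107.0269 (V=0.0000). Price 65.7895; hedge Δ=0.9635, bond B=-90.4605.
  t=2,j=2: stock 319.4100 → up 415.2330 (V=100.0000), down 210.8106 (V=100.0000). Price 87.7193; hedge Δ=0.0000, bond B=87.7193.
  t=1,j=0: stock 124.7400 → up 162.1620 (V=65.7895), down 82.3284 (V=0.0000). Price 43.2825; hedge Δ=0.8241, bond B=-59.5135.
  t=1,j=1: stock 245.7000 → up 319.4100 (V=87.7193), down 162.1620 (V=65.7895). Price 72.1376; hedge Δ=0.1395, bond B=37.8722.
  t=0,j=0: stock 189.0000 → up 245.7000 (V=72.1376), down 124.7400 (V=43.2825). Price 56.9507; hedge Δ=0.2386, bond B=11.8647.
Self-financing check: at every node Δ·S+B equals the discounted successor values.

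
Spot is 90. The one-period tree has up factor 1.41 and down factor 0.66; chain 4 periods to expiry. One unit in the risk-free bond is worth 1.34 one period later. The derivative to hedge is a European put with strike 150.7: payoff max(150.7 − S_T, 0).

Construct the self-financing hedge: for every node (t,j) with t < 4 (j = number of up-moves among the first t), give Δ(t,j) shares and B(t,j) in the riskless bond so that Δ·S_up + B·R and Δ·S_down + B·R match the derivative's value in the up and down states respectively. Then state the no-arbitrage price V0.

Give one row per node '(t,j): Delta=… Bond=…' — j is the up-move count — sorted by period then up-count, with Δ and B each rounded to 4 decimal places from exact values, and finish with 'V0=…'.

(0,0): Delta=-0.1093 Bond=10.9106
(1,0): Delta=-0.8375 Bond=57.8787
(1,1): Delta=-0.0742 Bond=10.1671
(2,0): Delta=-1.0000 Bond=83.9274
(2,1): Delta=-0.8297 Bond=76.9017
(2,2): Delta=-0.0378 Bond=7.1100
(3,0): Delta=-1.0000 Bond=112.4627
(3,1): Delta=-1.0000 Bond=112.4627
(3,2): Delta=-0.8215 Bond=102.0791
(3,3): Delta=0.0000 Bond=0.0000
V0=1.0772

Under the risk-neutral measure, an up-move has probability p* = (R−d)/(u−d) = 0.9067 and values discount at R = 1.34.
Terminal values V(4,·): V(4,0)=133.6227, V(4,1)=114.2168, V(4,2)=72.7585, V(4,3)=0.0000, V(4,4)=0.0000
Node (3,0) S=25.8746: V=(p*·114.2168+(1−p*)·133.6227)/1.34=86.5880; Δ=(114.2168−133.6227)/(36.4832−17.0773)=-1.0000; B=V−Δ·S=112.4627
Node (3,1) S=55.2776: V=(p*·72.7585+(1−p*)·114.2168)/1.34=57.1850; Δ=(72.7585−114.2168)/(77.9415−36.4832)=-1.0000; B=V−Δ·S=112.4627
Node (3,2) S=118.0931: V=(p*·0.0000+(1−p*)·72.7585)/1.34=5.0678; Δ=(0.0000−72.7585)/(166.5113−77.9415)=-0.8215; B=V−Δ·S=102.0791
Node (3,3) S=252.2899: V=(p*·0.0000+(1−p*)·0.0000)/1.34=0.0000; Δ=(0.0000−0.0000)/(355.7287−166.5113)=0.0000; B=V−Δ·S=0.0000
Node (2,0) S=39.2040: V=(p*·57.1850+(1−p*)·86.5880)/1.34=44.7234; Δ=(57.1850−86.5880)/(55.2776−25.8746)=-1.0000; B=V−Δ·S=83.9274
Node (2,1) S=83.7540: V=(p*·5.0678+(1−p*)·57.1850)/1.34=7.4120; Δ=(5.0678−57.1850)/(118.0931−55.2776)=-0.8297; B=V−Δ·S=76.9017
Node (2,2) S=178.9290: V=(p*·0.0000+(1−p*)·5.0678)/1.34=0.3530; Δ=(0.0000−5.0678)/(252.2899−118.0931)=-0.0378; B=V−Δ·S=7.1100
Node (1,0) S=59.4000: V=(p*·7.4120+(1−p*)·44.7234)/1.34=8.1301; Δ=(7.4120−44.7234)/(83.7540−39.2040)=-0.8375; B=V−Δ·S=57.8787
Node (1,1) S=126.9000: V=(p*·0.3530+(1−p*)·7.4120)/1.34=0.7551; Δ=(0.3530−7.4120)/(178.9290−83.7540)=-0.0742; B=V−Δ·S=10.1671
Node (0,0) S=90.0000: V=(p*·0.7551+(1−p*)·8.1301)/1.34=1.0772; Δ=(0.7551−8.1301)/(126.9000−59.4000)=-0.1093; B=V−Δ·S=10.9106
Root portfolio cost Δ·90+B reproduces V0=1.0772.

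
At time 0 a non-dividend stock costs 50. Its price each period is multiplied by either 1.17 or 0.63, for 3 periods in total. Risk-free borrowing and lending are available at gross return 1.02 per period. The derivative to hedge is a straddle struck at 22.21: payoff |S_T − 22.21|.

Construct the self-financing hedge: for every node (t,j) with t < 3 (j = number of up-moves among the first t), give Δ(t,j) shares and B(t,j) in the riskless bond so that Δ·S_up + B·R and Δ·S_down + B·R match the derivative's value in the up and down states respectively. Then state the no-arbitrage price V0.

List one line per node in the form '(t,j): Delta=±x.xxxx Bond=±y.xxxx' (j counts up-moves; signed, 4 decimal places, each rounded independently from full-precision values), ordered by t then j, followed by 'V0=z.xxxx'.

(0,0): Delta=0.9467 Bond=-17.8703
(1,0): Delta=0.6892 Bond=-10.1162
(1,1): Delta=1.0000 Bond=-21.3476
(2,0): Delta=-0.8118 Bond=19.4671
(2,1): Delta=1.0000 Bond=-21.7745
(2,2): Delta=1.0000 Bond=-21.7745
V0=29.4632

Under the risk-neutral measure, an up-move has probability p* = (R−d)/(u−d) = 0.7222 and values discount at R = 1.02.
Terminal payoffs: V(3,0)=9.7076, V(3,1)=1.0086, V(3,2)=20.9103, V(3,3)=57.8706
Node (2,0) S=19.8450: V=(p*·1.0086+(1−p*)·9.7076)/1.02=3.3579; Δ=(1.0086−9.7076)/(23.2187−12.5024)=-0.8118; B=V−Δ·S=19.4671
Node (2,1) S=36.8550: V=(p*·20.9103+(1−p*)·1.0086)/1.02=15.0805; Δ=(20.9103−1.0086)/(43.1203−23.2186)=1.0000; B=V−Δ·S=-21.7745
Node (2,2) S=68.4450: V=(p*·57.8706+(1−p*)·20.9103)/1.02=46.6705; Δ=(57.8706−20.9103)/(80.0806−43.1203)=1.0000; B=V−Δ·S=-21.7745
Node (1,0) S=31.5000: V=(p*·15.0805+(1−p*)·3.3579)/1.02=11.5924; Δ=(15.0805−3.3579)/(36.8550−19.8450)=0.6892; B=V−Δ·S=-10.1162
Node (1,1) S=58.5000: V=(p*·46.6705+(1−p*)·15.0805)/1.02=37.1524; Δ=(46.6705−15.0805)/(68.4450−36.8550)=1.0000; B=V−Δ·S=-21.3476
Node (0,0) S=50.0000: V=(p*·37.1524+(1−p*)·11.5924)/1.02=29.4632; Δ=(37.1524−11.5924)/(58.5000−31.5000)=0.9467; B=V−Δ·S=-17.8703
The time-0 hedge costs 29.4632, which is the no-arbitrage price.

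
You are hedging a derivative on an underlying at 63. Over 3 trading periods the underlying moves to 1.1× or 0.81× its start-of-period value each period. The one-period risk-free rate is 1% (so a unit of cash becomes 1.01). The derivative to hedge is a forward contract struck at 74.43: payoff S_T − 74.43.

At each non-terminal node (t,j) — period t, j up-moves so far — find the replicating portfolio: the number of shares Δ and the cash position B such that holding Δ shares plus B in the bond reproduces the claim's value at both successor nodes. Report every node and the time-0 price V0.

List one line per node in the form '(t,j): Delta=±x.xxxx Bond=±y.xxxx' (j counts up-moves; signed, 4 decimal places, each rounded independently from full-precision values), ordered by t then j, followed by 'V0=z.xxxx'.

(0,0): Delta=1.0000 Bond=-72.2410
(1,0): Delta=1.0000 Bond=-72.9634
(1,1): Delta=1.0000 Bond=-72.9634
(2,0): Delta=1.0000 Bond=-73.6931
(2,1): Delta=1.0000 Bond=-73.6931
(2,2): Delta=1.0000 Bond=-73.6931
V0=-9.2410

Risk-neutral probability p* = (R−d)/(u−d) = (1.01−0.81)/(1.1−0.81) = 0.6897.
Payoff layer (t=3): V(3,0)=-40.9492, V(3,1)=-28.9623, V(3,2)=-12.6837, V(3,3)=9.4230
  t=2,j=0: stock 41.3343 → up 45.4677 (V=-28.9623), down 33.4808 (V=-40.9492). Price -32.3588; hedge Δ=1.0000, bond B=-73.6931.
  t=2,j=1: stock 56.1330 → up 61.7463 (V=-12.6837), down 45.4677 (V=-28.9623). Price -17.5601; hedge Δ=1.0000, bond B=-73.6931.
  t=2,j=2: stock 76.2300 → up 83.8530 (V=9.4230), down 61.7463 (V=-12.6837). Price 2.5369; hedge Δ=1.0000, bond B=-73.6931.
  t=1,j=0: stock 51.0300 → up 56.1330 (V=-17.5601), down 41.3343 (V=-32.3588). Price -21.9334; hedge Δ=1.0000, bond B=-72.9634.
  t=1,j=1: stock 69.3000 → up 76.2300 (V=2.5369), down 56.1330 (V=-17.5601). Price -3.6634; hedge Δ=1.0000, bond B=-72.9634.
  t=0,j=0: stock 63.0000 → up 69.3000 (V=-3.6634), down 51.0300 (V=-21.9334). Price -9.2410; hedge Δ=1.0000, bond B=-72.2410.
Self-financing check: at every node Δ·S+B equals the discounted successor values.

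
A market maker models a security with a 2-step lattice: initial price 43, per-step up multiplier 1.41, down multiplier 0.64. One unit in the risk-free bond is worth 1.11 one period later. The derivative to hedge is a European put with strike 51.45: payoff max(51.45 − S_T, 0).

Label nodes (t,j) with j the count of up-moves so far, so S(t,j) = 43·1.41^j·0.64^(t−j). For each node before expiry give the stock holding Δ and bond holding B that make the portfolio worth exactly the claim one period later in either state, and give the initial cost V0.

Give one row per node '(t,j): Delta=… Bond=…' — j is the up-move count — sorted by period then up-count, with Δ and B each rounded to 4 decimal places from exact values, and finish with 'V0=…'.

(0,0): Delta=-0.4347 Bond=27.7422
(1,0): Delta=-1.0000 Bond=46.3514
(1,1): Delta=-0.2709 Bond=20.8634
V0=9.0508

Under the risk-neutral measure, an up-move has probability p* = (R−d)/(u−d) = 0.6104 and values discount at R = 1.11.
Payoff layer (t=2): V(2,0)=33.8372, V(2,1)=12.6468, V(2,2)=0.0000
Node (1,0) S=27.5200: V=(p*·12.6468+(1−p*)·33.8372)/1.11=18.8314; Δ=(12.6468−33.8372)/(38.8032−17.6128)=-1.0000; B=V−Δ·S=46.3514
Node (1,1) S=60.6300: V=(p*·0.0000+(1−p*)·12.6468)/1.11=4.4390; Δ=(0.0000−12.6468)/(85.4883−38.8032)=-0.2709; B=V−Δ·S=20.8634
Node (0,0) S=43.0000: V=(p*·4.4390+(1−p*)·18.8314)/1.11=9.0508; Δ=(4.4390−18.8314)/(60.6300−27.5200)=-0.4347; B=V−Δ·S=27.7422
Each (Δ,B) replicates both successor values, so the strategy is self-financing and V0 is arbitrage-free.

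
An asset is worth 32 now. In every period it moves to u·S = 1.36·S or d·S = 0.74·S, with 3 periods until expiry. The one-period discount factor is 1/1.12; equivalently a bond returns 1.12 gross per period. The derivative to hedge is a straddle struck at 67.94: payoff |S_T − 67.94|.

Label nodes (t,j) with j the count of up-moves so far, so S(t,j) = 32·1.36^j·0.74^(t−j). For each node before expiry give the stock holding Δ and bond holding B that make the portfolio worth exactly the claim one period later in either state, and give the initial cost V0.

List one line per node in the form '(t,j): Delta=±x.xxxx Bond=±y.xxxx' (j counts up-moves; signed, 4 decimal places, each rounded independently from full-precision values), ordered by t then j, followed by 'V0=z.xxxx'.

(0,0): Delta=-0.6210 Bond=40.3452
(1,0): Delta=-1.0000 Bond=54.1614
(1,1): Delta=-0.4908 Bond=39.5184
(2,0): Delta=-1.0000 Bond=60.6607
(2,1): Delta=-1.0000 Bond=60.6607
(2,2): Delta=-0.3158 Bond=33.9027
V0=20.4732

Since d<R<u, set p* = (R−d)/(u−d) = 0.6129; price each node as the discounted p*-expectation of its children.
Payoff layer (t=3): V(3,0)=54.9728, V(3,1)=44.1084, V(3,2)=24.1415, V(3,3)=12.5546
(2,0): S=17.5232. Δ = (V_up−V_dn)/(S_up−S_dn) = (44.1084−54.9728)/(23.8316−12.9672) = -1.0000. V = [p*·44.1084 + (1−p*)·54.9728]/1.12 = 43.1375. B = V − Δ·S = 60.6607.
(2,1): S=32.2048. Δ = (V_up−V_dn)/(S_up−S_dn) = (24.1415−44.1084)/(43.7985−23.8316) = -1.0000. V = [p*·24.1415 + (1−p*)·44.1084]/1.12 = 28.4559. B = V − Δ·S = 60.6607.
(2,2): S=59.1872. Δ = (V_up−V_dn)/(S_up−S_dn) = (12.5546−24.1415)/(80.4946−43.7985) = -0.3158. V = [p*·12.5546 + (1−p*)·24.1415]/1.12 = 15.2141. B = V − Δ·S = 33.9027.
(1,0): S=23.6800. Δ = (V_up−V_dn)/(S_up−S_dn) = (28.4559−43.1375)/(32.2048−17.5232) = -1.0000. V = [p*·28.4559 + (1−p*)·43.1375]/1.12 = 30.4814. B = V − Δ·S = 54.1614.
(1,1): S=43.5200. Δ = (V_up−V_dn)/(S_up−S_dn) = (15.2141−28.4559)/(59.1872−32.2048) = -0.4908. V = [p*·15.2141 + (1−p*)·28.4559]/1.12 = 18.1607. B = V − Δ·S = 39.5184.
(0,0): S=32.0000. Δ = (V_up−V_dn)/(S_up−S_dn) = (18.1607−30.4814)/(43.5200−23.6800) = -0.6210. V = [p*·18.1607 + (1−p*)·30.4814]/1.12 = 20.4732. B = V − Δ·S = 40.3452.
Root portfolio cost Δ·32+B reproduces V0=20.4732.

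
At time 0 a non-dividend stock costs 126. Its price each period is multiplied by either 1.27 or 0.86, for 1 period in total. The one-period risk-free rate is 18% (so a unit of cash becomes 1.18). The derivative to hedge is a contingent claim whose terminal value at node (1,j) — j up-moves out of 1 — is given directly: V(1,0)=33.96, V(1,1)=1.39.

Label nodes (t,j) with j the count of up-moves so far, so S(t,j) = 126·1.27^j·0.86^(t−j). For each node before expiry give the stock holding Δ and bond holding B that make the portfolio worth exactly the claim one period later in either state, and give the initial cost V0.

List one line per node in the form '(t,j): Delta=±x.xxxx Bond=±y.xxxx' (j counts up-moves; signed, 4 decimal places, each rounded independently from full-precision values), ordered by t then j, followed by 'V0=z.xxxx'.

(0,0): Delta=-0.6305 Bond=86.6759
V0=7.2369

The replicating-portfolio and risk-neutral prices coincide; use p* = (1.18−0.86)/(1.27−0.86) = 0.7805 for the latter.
Payoff layer (t=1): V(1,0)=33.9600, V(1,1)=1.3900
  t=0,j=0: stock 126.0000 → up 160.0200 (V=1.3900), down 108.3600 (V=33.9600). Price 7.2369; hedge Δ=-0.6305, bond B=86.6759.
Check: Δ(0,0)·S0 + B(0,0) = 7.2369 = V0.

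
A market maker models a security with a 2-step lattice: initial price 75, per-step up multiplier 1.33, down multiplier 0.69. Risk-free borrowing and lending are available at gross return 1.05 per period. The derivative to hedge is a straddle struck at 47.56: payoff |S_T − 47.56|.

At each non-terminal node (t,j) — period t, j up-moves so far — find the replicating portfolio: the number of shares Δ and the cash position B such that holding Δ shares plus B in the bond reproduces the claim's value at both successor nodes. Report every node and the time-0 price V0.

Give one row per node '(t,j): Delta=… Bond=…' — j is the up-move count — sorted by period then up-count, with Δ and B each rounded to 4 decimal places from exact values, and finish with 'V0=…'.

Since d<R<u, set p* = (R−d)/(u−d) = 0.5625; price each node as the discounted p*-expectation of its children.
Payoff layer (t=2): V(2,0)=11.8525, V(2,1)=21.2675, V(2,2)=85.1075
  t=1,j=0: stock 51.7500 → up 68.8275 (V=21.2675), down 35.7075 (V=11.8525). Price 16.3318; hedge Δ=0.2843, bond B=1.6209.
  t=1,j=1: stock 99.7500 → up 132.6675 (V=85.1075), down 68.8275 (V=21.2675). Price 54.4548; hedge Δ=1.0000, bond B=-45.2952.
  t=0,j=0: stock 75.0000 → up 99.7500 (V=54.4548), down 51.7500 (V=16.3318). Price 35.9771; hedge Δ=0.7942, bond B=-23.5899.
Root portfolio cost Δ·75+B reproduces V0=35.9771.

(0,0): Delta=0.7942 Bond=-23.5899
(1,0): Delta=0.2843 Bond=1.6209
(1,1): Delta=1.0000 Bond=-45.2952
V0=35.9771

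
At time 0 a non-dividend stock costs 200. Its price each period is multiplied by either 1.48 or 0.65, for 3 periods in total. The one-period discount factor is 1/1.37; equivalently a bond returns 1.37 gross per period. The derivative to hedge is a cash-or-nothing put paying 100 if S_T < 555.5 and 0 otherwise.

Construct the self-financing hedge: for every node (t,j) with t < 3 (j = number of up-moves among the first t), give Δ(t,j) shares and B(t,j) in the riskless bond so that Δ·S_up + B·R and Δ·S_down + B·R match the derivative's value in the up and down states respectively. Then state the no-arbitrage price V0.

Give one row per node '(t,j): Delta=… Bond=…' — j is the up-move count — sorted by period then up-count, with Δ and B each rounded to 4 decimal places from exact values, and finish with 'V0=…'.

(0,0): Delta=-0.2415 Bond=61.8083
(1,0): Delta=0.0000 Bond=53.2793
(1,1): Delta=-0.2577 Bond=89.4743
(2,0): Delta=0.0000 Bond=72.9927
(2,1): Delta=0.0000 Bond=72.9927
(2,2): Delta=-0.2750 Bond=130.1557
V0=13.5036

Since d<R<u, set p* = (R−d)/(u−d) = 0.8675; price each node as the discounted p*-expectation of its children.
Terminal values V(3,·): V(3,0)=100.0000, V(3,1)=100.0000, V(3,2)=100.0000, V(3,3)=0.0000
Node (2,0) S=84.5000: V=(p*·100.0000+(1−p*)·100.0000)/1.37=72.9927; Δ=(100.0000−100.0000)/(125.0600−54.9250)=0.0000; B=V−Δ·S=72.9927
Node (2,1) S=192.4000: V=(p*·100.0000+(1−p*)·100.0000)/1.37=72.9927; Δ=(100.0000−100.0000)/(284.7520−125.0600)=0.0000; B=V−Δ·S=72.9927
Node (2,2) S=438.0800: V=(p*·0.0000+(1−p*)·100.0000)/1.37=9.6737; Δ=(0.0000−100.0000)/(648.3584−284.7520)=-0.2750; B=V−Δ·S=130.1557
Node (1,0) S=130.0000: V=(p*·72.9927+(1−p*)·72.9927)/1.37=53.2793; Δ=(72.9927−72.9927)/(192.4000−84.5000)=0.0000; B=V−Δ·S=53.2793
Node (1,1) S=296.0000: V=(p*·9.6737+(1−p*)·72.9927)/1.37=13.1864; Δ=(9.6737−72.9927)/(438.0800−192.4000)=-0.2577; B=V−Δ·S=89.4743
Node (0,0) S=200.0000: V=(p*·13.1864+(1−p*)·53.2793)/1.37=13.5036; Δ=(13.1864−53.2793)/(296.0000−130.0000)=-0.2415; B=V−Δ·S=61.8083
Each (Δ,B) replicates both successor values, so the strategy is self-financing and V0 is arbitrage-free.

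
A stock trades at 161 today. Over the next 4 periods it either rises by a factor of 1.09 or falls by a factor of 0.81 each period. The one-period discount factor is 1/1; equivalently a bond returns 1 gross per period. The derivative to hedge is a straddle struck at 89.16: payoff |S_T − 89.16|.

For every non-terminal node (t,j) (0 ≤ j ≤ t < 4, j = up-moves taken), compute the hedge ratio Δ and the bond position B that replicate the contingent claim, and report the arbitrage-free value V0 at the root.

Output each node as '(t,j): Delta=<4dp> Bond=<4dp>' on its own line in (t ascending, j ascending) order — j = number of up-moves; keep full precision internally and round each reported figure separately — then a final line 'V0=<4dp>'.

The replicating-portfolio and risk-neutral prices coincide; use p* = (1−0.81)/(1.09−0.81) = 0.6786 for the latter.
Terminal payoffs: V(4,0)=19.8548, V(4,1)=4.1026, V(4,2)=36.3415, V(4,3)=79.7247, V(4,4)=138.1046
  t=3,j=0: stock 85.5620 → up 93.2626 (V=4.1026), down 69.3052 (V=19.8548). Price 9.1658; hedge Δ=-0.6575, bond B=65.4236.
  t=3,j=1: stock 115.1390 → up 125.5015 (V=36.3415), down 93.2626 (V=4.1026). Price 25.9790; hedge Δ=1.0000, bond B=-89.1600.
  t=3,j=2: stock 154.9401 → up 168.8847 (V=79.7247), down 125.5015 (V=36.3415). Price 65.7801; hedge Δ=1.0000, bond B=-89.1600.
  t=3,j=3: stock 208.4997 → up 227.2646 (V=138.1046), down 168.8847 (V=79.7247). Price 119.3397; hedge Δ=1.0000, bond B=-89.1600.
  t=2,j=0: stock 105.6321 → up 115.1390 (V=25.9790), down 85.5620 (V=9.1658). Price 20.5747; hedge Δ=0.5685, bond B=-39.4724.
  t=2,j=1: stock 142.1469 → up 154.9401 (V=65.7801), down 115.1390 (V=25.9790). Price 52.9869; hedge Δ=1.0000, bond B=-89.1600.
  t=2,j=2: stock 191.2841 → up 208.4997 (V=119.3397), down 154.9401 (V=65.7801). Price 102.1241; hedge Δ=1.0000, bond B=-89.1600.
  t=1,j=0: stock 130.4100 → up 142.1469 (V=52.9869), down 105.6321 (V=20.5747). Price 42.5687; hedge Δ=0.8876, bond B=-73.1890.
  t=1,j=1: stock 175.4900 → up 191.2841 (V=102.1241), down 142.1469 (V=52.9869). Price 86.3300; hedge Δ=1.0000, bond B=-89.1600.
  t=0,j=0: stock 161.0000 → up 175.4900 (V=86.3300), down 130.4100 (V=42.5687). Price 72.2639; hedge Δ=0.9707, bond B=-84.0265.
Check: Δ(0,0)·S0 + B(0,0) = 72.2639 = V0.

(0,0): Delta=0.9707 Bond=-84.0265
(1,0): Delta=0.8876 Bond=-73.1890
(1,1): Delta=1.0000 Bond=-89.1600
(2,0): Delta=0.5685 Bond=-39.4724
(2,1): Delta=1.0000 Bond=-89.1600
(2,2): Delta=1.0000 Bond=-89.1600
(3,0): Delta=-0.6575 Bond=65.4236
(3,1): Delta=1.0000 Bond=-89.1600
(3,2): Delta=1.0000 Bond=-89.1600
(3,3): Delta=1.0000 Bond=-89.1600
V0=72.2639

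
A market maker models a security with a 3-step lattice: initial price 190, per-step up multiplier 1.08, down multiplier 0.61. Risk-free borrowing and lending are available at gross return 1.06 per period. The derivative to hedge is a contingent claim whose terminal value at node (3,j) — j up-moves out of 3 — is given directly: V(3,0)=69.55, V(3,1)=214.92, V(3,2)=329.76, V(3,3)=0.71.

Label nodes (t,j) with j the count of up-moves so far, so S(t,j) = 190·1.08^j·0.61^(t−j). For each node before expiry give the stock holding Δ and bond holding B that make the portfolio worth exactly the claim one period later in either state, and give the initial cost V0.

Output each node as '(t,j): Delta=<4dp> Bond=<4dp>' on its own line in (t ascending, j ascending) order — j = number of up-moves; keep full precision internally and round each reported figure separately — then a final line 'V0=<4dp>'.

(0,0): Delta=-2.9104 Bond=586.8406
(1,0): Delta=2.0114 Bond=51.6200
(1,1): Delta=-3.0339 Bond=647.4036
(2,0): Delta=4.3749 Bond=-112.3790
(2,1): Delta=1.9520 Bond=62.1437
(2,2): Delta=-3.1591 Bond=713.9857
V0=33.8676

The replicating-portfolio and risk-neutral prices coincide; use p* = (1.06−0.61)/(1.08−0.61) = 0.9574 for the latter.
Terminal values V(3,·): V(3,0)=69.5500, V(3,1)=214.9200, V(3,2)=329.7600, V(3,3)=0.7100
  t=2,j=0: stock 70.6990 → up 76.3549 (V=214.9200), down 43.1264 (V=69.5500). Price 196.9189; hedge Δ=4.3749, bond B=-112.3790.
  t=2,j=1: stock 125.1720 → up 135.1858 (V=329.7600), down 76.3549 (V=214.9200). Price 306.4841; hedge Δ=1.9520, bond B=62.1437.
  t=2,j=2: stock 221.6160 → up 239.3453 (V=0.7100), down 135.1858 (V=329.7600). Price 13.8794; hedge Δ=-3.1591, bond B=713.9857.
  t=1,j=0: stock 115.9000 → up 125.1720 (V=306.4841), down 70.6990 (V=196.9189). Price 284.7375; hedge Δ=2.0114, bond B=51.6200.
  t=1,j=1: stock 205.2000 → up 221.6160 (V=13.8794), down 125.1720 (V=306.4841). Price 24.8402; hedge Δ=-3.0339, bond B=647.4036.
  t=0,j=0: stock 190.0000 → up 205.2000 (V=24.8402), down 115.9000 (V=284.7375). Price 33.8676; hedge Δ=-2.9104, bond B=586.8406.
Each (Δ,B) replicates both successor values, so the strategy is self-financing and V0 is arbitrage-free.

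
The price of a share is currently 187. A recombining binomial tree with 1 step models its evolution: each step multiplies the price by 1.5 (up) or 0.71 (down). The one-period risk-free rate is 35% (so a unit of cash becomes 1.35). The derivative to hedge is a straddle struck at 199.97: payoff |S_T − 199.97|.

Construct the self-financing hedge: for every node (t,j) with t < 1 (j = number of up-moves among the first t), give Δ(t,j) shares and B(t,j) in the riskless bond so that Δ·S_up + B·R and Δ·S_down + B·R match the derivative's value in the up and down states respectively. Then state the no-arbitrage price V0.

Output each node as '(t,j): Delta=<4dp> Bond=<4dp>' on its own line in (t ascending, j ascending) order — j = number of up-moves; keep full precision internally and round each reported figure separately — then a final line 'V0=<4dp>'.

Since d<R<u, set p* = (R−d)/(u−d) = 0.8101; price each node as the discounted p*-expectation of its children.
At expiry t=1: V(1,0)=67.2000, V(1,1)=80.5300
(0,0): S=187.0000. Δ = (V_up−V_dn)/(S_up−S_dn) = (80.5300−67.2000)/(280.5000−132.7700) = 0.0902. V = [p*·80.5300 + (1−p*)·67.2000]/1.35 = 57.7770. B = V − Δ·S = 40.9036.
Each (Δ,B) replicates both successor values, so the strategy is self-financing and V0 is arbitrage-free.

(0,0): Delta=0.0902 Bond=40.9036
V0=57.7770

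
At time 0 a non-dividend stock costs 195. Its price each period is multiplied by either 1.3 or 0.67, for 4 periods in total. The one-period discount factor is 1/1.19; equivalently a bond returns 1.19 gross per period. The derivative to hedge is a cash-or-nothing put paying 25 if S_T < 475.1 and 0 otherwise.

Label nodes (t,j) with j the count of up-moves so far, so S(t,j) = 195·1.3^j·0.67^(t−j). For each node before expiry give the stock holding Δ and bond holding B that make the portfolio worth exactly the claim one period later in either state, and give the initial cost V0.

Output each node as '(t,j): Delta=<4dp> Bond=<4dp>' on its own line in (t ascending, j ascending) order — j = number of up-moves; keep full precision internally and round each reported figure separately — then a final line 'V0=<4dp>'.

The replicating-portfolio and risk-neutral prices coincide; use p* = (1.19−0.67)/(1.3−0.67) = 0.8254 for the latter.
Terminal values V(4,·): V(4,0)=25.0000, V(4,1)=25.0000, V(4,2)=25.0000, V(4,3)=25.0000, V(4,4)=0.0000
(3,0): S=58.6488. Δ = (V_up−V_dn)/(S_up−S_dn) = (25.0000−25.0000)/(76.2434−39.2947) = 0.0000. V = [p*·25.0000 + (1−p*)·25.0000]/1.19 = 21.0084. B = V − Δ·S = 21.0084.
(3,1): S=113.7962. Δ = (V_up−V_dn)/(S_up−S_dn) = (25.0000−25.0000)/(147.9350−76.2434) = 0.0000. V = [p*·25.0000 + (1−p*)·25.0000]/1.19 = 21.0084. B = V − Δ·S = 21.0084.
(3,2): S=220.7985. Δ = (V_up−V_dn)/(S_up−S_dn) = (25.0000−25.0000)/(287.0381−147.9350) = 0.0000. V = [p*·25.0000 + (1−p*)·25.0000]/1.19 = 21.0084. B = V − Δ·S = 21.0084.
(3,3): S=428.4150. Δ = (V_up−V_dn)/(S_up−S_dn) = (0.0000−25.0000)/(556.9395−287.0381) = -0.0926. V = [p*·0.0000 + (1−p*)·25.0000]/1.19 = 3.6681. B = V − Δ·S = 43.3507.
(2,0): S=87.5355. Δ = (V_up−V_dn)/(S_up−S_dn) = (21.0084−21.0084)/(113.7962−58.6488) = 0.0000. V = [p*·21.0084 + (1−p*)·21.0084]/1.19 = 17.6541. B = V − Δ·S = 17.6541.
(2,1): S=169.8450. Δ = (V_up−V_dn)/(S_up−S_dn) = (21.0084−21.0084)/(220.7985−113.7962) = 0.0000. V = [p*·21.0084 + (1−p*)·21.0084]/1.19 = 17.6541. B = V − Δ·S = 17.6541.
(2,2): S=329.5500. Δ = (V_up−V_dn)/(S_up−S_dn) = (3.6681−21.0084)/(428.4150−220.7985) = -0.0835. V = [p*·3.6681 + (1−p*)·21.0084]/1.19 = 5.6267. B = V − Δ·S = 33.1510.
(1,0): S=130.6500. Δ = (V_up−V_dn)/(S_up−S_dn) = (17.6541−17.6541)/(169.8450−87.5355) = 0.0000. V = [p*·17.6541 + (1−p*)·17.6541]/1.19 = 14.8354. B = V − Δ·S = 14.8354.
(1,1): S=253.5000. Δ = (V_up−V_dn)/(S_up−S_dn) = (5.6267−17.6541)/(329.5500−169.8450) = -0.0753. V = [p*·5.6267 + (1−p*)·17.6541]/1.19 = 6.4931. B = V − Δ·S = 25.5842.
(0,0): S=195.0000. Δ = (V_up−V_dn)/(S_up−S_dn) = (6.4931−14.8354)/(253.5000−130.6500) = -0.0679. V = [p*·6.4931 + (1−p*)·14.8354]/1.19 = 6.6804. B = V − Δ·S = 19.9222.
Each (Δ,B) replicates both successor values, so the strategy is self-financing and V0 is arbitrage-free.

(0,0): Delta=-0.0679 Bond=19.9222
(1,0): Delta=0.0000 Bond=14.8354
(1,1): Delta=-0.0753 Bond=25.5842
(2,0): Delta=0.0000 Bond=17.6541
(2,1): Delta=0.0000 Bond=17.6541
(2,2): Delta=-0.0835 Bond=33.1510
(3,0): Delta=0.0000 Bond=21.0084
(3,1): Delta=0.0000 Bond=21.0084
(3,2): Delta=0.0000 Bond=21.0084
(3,3): Delta=-0.0926 Bond=43.3507
V0=6.6804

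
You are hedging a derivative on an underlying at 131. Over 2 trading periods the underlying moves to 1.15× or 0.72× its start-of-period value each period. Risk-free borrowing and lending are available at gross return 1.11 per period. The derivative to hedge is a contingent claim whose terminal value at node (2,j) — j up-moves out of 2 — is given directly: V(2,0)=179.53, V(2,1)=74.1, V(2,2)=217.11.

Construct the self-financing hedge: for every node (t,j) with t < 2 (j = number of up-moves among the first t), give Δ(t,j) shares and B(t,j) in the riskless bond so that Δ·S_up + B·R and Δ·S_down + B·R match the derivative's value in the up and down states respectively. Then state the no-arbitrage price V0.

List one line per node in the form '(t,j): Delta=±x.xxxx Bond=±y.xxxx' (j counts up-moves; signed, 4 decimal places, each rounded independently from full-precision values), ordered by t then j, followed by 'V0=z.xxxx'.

No-arbitrage ⇒ martingale measure with p* = (R−d)/(u−d) = 0.9070.
Payoff layer (t=2): V(2,0)=179.5300, V(2,1)=74.1000, V(2,2)=217.1100
(1,0): S=94.3200. Δ = (V_up−V_dn)/(S_up−S_dn) = (74.1000−179.5300)/(108.4680−67.9104) = -2.5995. V = [p*·74.1000 + (1−p*)·179.5300]/1.11 = 75.5923. B = V − Δ·S = 320.7783.
(1,1): S=150.6500. Δ = (V_up−V_dn)/(S_up−S_dn) = (217.1100−74.1000)/(173.2475−108.4680) = 2.2076. V = [p*·217.1100 + (1−p*)·74.1000]/1.11 = 183.6097. B = V − Δ·S = -148.9717.
(0,0): S=131.0000. Δ = (V_up−V_dn)/(S_up−S_dn) = (183.6097−75.5923)/(150.6500−94.3200) = 1.9176. V = [p*·183.6097 + (1−p*)·75.5923]/1.11 = 156.3618. B = V − Δ·S = -94.8415.
The time-0 hedge costs 156.3618, which is the no-arbitrage price.

(0,0): Delta=1.9176 Bond=-94.8415
(1,0): Delta=-2.5995 Bond=320.7783
(1,1): Delta=2.2076 Bond=-148.9717
V0=156.3618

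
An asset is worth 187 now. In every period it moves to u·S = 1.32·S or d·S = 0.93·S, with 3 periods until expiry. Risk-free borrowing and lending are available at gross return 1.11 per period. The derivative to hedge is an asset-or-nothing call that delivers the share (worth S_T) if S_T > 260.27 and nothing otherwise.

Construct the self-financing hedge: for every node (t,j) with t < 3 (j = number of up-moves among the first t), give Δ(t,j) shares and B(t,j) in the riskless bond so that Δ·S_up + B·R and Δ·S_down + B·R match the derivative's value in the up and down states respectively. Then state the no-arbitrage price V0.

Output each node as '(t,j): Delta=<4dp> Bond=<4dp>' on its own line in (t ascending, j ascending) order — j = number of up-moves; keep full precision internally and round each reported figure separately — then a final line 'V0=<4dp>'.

(0,0): Delta=1.9774 Bond=-262.6119
(1,0): Delta=1.8577 Bond=-270.6778
(1,1): Delta=2.0758 Bond=-315.7908
(2,0): Delta=0.0000 Bond=0.0000
(2,1): Delta=3.3846 Bond=-650.9802
(2,2): Delta=1.0000 Bond=0.0000
V0=107.1606

Risk-neutral probability p* = (R−d)/(u−d) = (1.11−0.93)/(1.32−0.93) = 0.4615.
At expiry t=3: V(3,0)=0.0000, V(3,1)=0.0000, V(3,2)=303.0208, V(3,3)=430.0940
(2,0): S=161.7363. Δ = (V_up−V_dn)/(S_up−S_dn) = (0.0000−0.0000)/(213.4919−150.4148) = 0.0000. V = [p*·0.0000 + (1−p*)·0.0000]/1.11 = 0.0000. B = V − Δ·S = 0.0000.
(2,1): S=229.5612. Δ = (V_up−V_dn)/(S_up−S_dn) = (303.0208−0.0000)/(303.0208−213.4919) = 3.3846. V = [p*·303.0208 + (1−p*)·0.0000]/1.11 = 125.9962. B = V − Δ·S = -650.9802.
(2,2): S=325.8288. Δ = (V_up−V_dn)/(S_up−S_dn) = (430.0940−303.0208)/(430.0940−303.0208) = 1.0000. V = [p*·430.0940 + (1−p*)·303.0208]/1.11 = 325.8288. B = V − Δ·S = 0.0000.
(1,0): S=173.9100. Δ = (V_up−V_dn)/(S_up−S_dn) = (125.9962−0.0000)/(229.5612−161.7363) = 1.8577. V = [p*·125.9962 + (1−p*)·0.0000]/1.11 = 52.3893. B = V − Δ·S = -270.6778.
(1,1): S=246.8400. Δ = (V_up−V_dn)/(S_up−S_dn) = (325.8288−125.9962)/(325.8288−229.5612) = 2.0758. V = [p*·325.8288 + (1−p*)·125.9962]/1.11 = 196.6006. B = V − Δ·S = -315.7908.
(0,0): S=187.0000. Δ = (V_up−V_dn)/(S_up−S_dn) = (196.6006−52.3893)/(246.8400−173.9100) = 1.9774. V = [p*·196.6006 + (1−p*)·52.3893]/1.11 = 107.1606. B = V − Δ·S = -262.6119.
Self-financing check: at every node Δ·S+B equals the discounted successor values.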